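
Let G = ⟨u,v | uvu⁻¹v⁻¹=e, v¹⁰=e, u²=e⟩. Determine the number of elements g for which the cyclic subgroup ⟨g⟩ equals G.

⟨g⟩ = G would require ord(g) = |G| = 20, but the maximum element order in G is 10 < 20. So G is not cyclic and no single element generates it: the count is 0.

Answer: 0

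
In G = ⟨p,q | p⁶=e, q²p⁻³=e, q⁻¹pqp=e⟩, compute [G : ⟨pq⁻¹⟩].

First find ord(pq⁻¹) by computing successive powers:
  (pq⁻¹)¹ = pq⁻¹, (pq⁻¹)² = p³, (pq⁻¹)³ = pq, (pq⁻¹)⁴ = e.
So |⟨pq⁻¹⟩| = ord(pq⁻¹) = 4. With |G| = 12, by Lagrange [G : ⟨pq⁻¹⟩] = 12/4 = 3.

Answer: 3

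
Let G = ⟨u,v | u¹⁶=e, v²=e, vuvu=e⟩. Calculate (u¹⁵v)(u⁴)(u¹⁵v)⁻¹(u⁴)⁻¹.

[(u¹⁵v), (u⁴)] = (u¹⁵v)·(u⁴)·(u¹⁵v)⁻¹·(u⁴)⁻¹.
  (u¹⁵v) · (u⁴) = u¹¹v
  (u¹¹v) · (u¹⁵v) = u¹²
  (u¹²) · (u¹²) = u⁸

Answer: u⁸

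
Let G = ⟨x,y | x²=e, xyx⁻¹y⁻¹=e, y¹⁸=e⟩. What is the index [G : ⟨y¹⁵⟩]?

First find ord(y¹⁵) by computing successive powers:
  (y¹⁵)¹ = y¹⁵, (y¹⁵)² = y¹², (y¹⁵)³ = y⁹, (y¹⁵)⁴ = y⁶, (y¹⁵)⁵ = y³, (y¹⁵)⁶ = e.
So |⟨y¹⁵⟩| = ord(y¹⁵) = 6. With |G| = 36, by Lagrange [G : ⟨y¹⁵⟩] = 36/6 = 6.

Answer: 6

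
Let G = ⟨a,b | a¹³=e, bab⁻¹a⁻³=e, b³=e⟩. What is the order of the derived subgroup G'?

G' = [G, G] is generated by all commutators. The generator-pair commutators are: [a, b] = a¹¹.
The subgroup they normally generate is {e, a, a², a³, a⁴, a⁵, a⁶, a⁷, a⁸, a⁹, a¹⁰, a¹¹, a¹²}, of order 13.
Check: |G/G'| = 39/13 = 3 is the order of the abelianisation.

Answer: 13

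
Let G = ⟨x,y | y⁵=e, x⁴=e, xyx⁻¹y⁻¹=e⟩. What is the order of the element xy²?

Compute successive powers until reaching e:
  (xy²)¹ = xy², (xy²)² = x²y⁴, (xy²)³ = x³y, (xy²)⁴ = y³, (xy²)⁵ = x, (xy²)⁶ = x²y², (xy²)⁷ = x³y⁴, (xy²)⁸ = y, (xy²)⁹ = xy³, (xy²)¹⁰ = x², (xy²)¹¹ = x³y², (xy²)¹² = y⁴, (xy²)¹³ = xy, (xy²)¹⁴ = x²y³, (xy²)¹⁵ = x³, (xy²)¹⁶ = y², (xy²)¹⁷ = xy⁴, (xy²)¹⁸ = x²y, (xy²)¹⁹ = x³y³, (xy²)²⁰ = e.
The smallest positive k with (xy²)ᵏ = e is 20.

Answer: 20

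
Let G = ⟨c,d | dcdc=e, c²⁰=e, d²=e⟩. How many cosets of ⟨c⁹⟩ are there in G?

First find ord(c⁹) by computing successive powers:
  (c⁹)¹ = c⁹, (c⁹)² = c¹⁸, (c⁹)³ = c⁷, (c⁹)⁴ = c¹⁶, (c⁹)⁵ = c⁵, (c⁹)⁶ = c¹⁴, (c⁹)⁷ = c³, (c⁹)⁸ = c¹², (c⁹)⁹ = c, (c⁹)¹⁰ = c¹⁰, (c⁹)¹¹ = c¹⁹, (c⁹)¹² = c⁸, (c⁹)¹³ = c¹⁷, (c⁹)¹⁴ = c⁶, (c⁹)¹⁵ = c¹⁵, (c⁹)¹⁶ = c⁴, (c⁹)¹⁷ = c¹³, (c⁹)¹⁸ = c², (c⁹)¹⁹ = c¹¹, (c⁹)²⁰ = e.
So |⟨c⁹⟩| = ord(c⁹) = 20. With |G| = 40, by Lagrange [G : ⟨c⁹⟩] = 40/20 = 2.

Answer: 2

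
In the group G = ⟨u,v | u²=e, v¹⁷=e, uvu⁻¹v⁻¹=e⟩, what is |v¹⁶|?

Compute successive powers until reaching e:
  (v¹⁶)¹ = v¹⁶, (v¹⁶)² = v¹⁵, (v¹⁶)³ = v¹⁴, (v¹⁶)⁴ = v¹³, (v¹⁶)⁵ = v¹², (v¹⁶)⁶ = v¹¹, (v¹⁶)⁷ = v¹⁰, (v¹⁶)⁸ = v⁹, (v¹⁶)⁹ = v⁸, (v¹⁶)¹⁰ = v⁷, (v¹⁶)¹¹ = v⁶, (v¹⁶)¹² = v⁵, (v¹⁶)¹³ = v⁴, (v¹⁶)¹⁴ = v³, (v¹⁶)¹⁵ = v², (v¹⁶)¹⁶ = v, (v¹⁶)¹⁷ = e.
The smallest positive k with (v¹⁶)ᵏ = e is 17.

Answer: 17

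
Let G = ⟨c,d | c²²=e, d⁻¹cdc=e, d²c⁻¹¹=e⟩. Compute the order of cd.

Compute successive powers until reaching e:
  (cd)¹ = cd, (cd)² = c¹¹, (cd)³ = cd⁻¹, (cd)⁴ = e.
The smallest positive k with (cd)ᵏ = e is 4.

Answer: 4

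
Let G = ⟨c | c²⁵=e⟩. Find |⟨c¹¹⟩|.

|⟨c¹¹⟩| equals the order of c¹¹. Compute successive powers until reaching e:
  (c¹¹)¹ = c¹¹, (c¹¹)² = c²², (c¹¹)³ = c⁸, (c¹¹)⁴ = c¹⁹, (c¹¹)⁵ = c⁵, (c¹¹)⁶ = c¹⁶, (c¹¹)⁷ = c², (c¹¹)⁸ = c¹³, (c¹¹)⁹ = c²⁴, (c¹¹)¹⁰ = c¹⁰, (c¹¹)¹¹ = c²¹, (c¹¹)¹² = c⁷, (c¹¹)¹³ = c¹⁸, (c¹¹)¹⁴ = c⁴, (c¹¹)¹⁵ = c¹⁵, (c¹¹)¹⁶ = c, (c¹¹)¹⁷ = c¹², (c¹¹)¹⁸ = c²³, (c¹¹)¹⁹ = c⁹, (c¹¹)²⁰ = c²⁰, (c¹¹)²¹ = c⁶, (c¹¹)²² = c¹⁷, (c¹¹)²³ = c³, (c¹¹)²⁴ = c¹⁴, (c¹¹)²⁵ = e.
The smallest positive k with (c¹¹)ᵏ = e is 25, so |⟨c¹¹⟩| = 25.

Answer: 25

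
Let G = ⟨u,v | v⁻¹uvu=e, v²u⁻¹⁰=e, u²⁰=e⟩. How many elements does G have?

Enumerate words in the generators, reducing via the relations: the distinct elements are
  {e, u, v, uv, u², u³, u⁴, u⁵, u⁶, u⁷, u⁸, u⁹, u²v, u³v, u¹², u¹³, u¹¹, u¹⁰, u¹⁴, u¹⁵, u¹⁶, u¹⁷, u¹⁸, u¹⁹, u⁴v, u⁵v, u⁶v, u⁷v, u⁸v, u⁹v, v⁻¹, uv⁻¹, u²v⁻¹, u³v⁻¹, u⁴v⁻¹, u⁵v⁻¹, u⁶v⁻¹, u⁷v⁻¹, u⁸v⁻¹, u⁹v⁻¹}.
No further products give new elements, so |G| = 40.

Answer: 40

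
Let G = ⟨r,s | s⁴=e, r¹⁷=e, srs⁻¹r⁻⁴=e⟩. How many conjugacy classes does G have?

The conjugacy classes (representative and size) are:
  [e] (size 1), [r⁴] (size 4), [r²] (size 4), [r⁵] (size 4), [r¹¹] (size 4), [r⁷s] (size 17), [r³s²] (size 17), [r⁹s³] (size 17).
Class equation: 1 + 4 + 4 + 4 + 4 + 17 + 17 + 17 = 68 = |G|. So G has 8 conjugacy classes.

Answer: 8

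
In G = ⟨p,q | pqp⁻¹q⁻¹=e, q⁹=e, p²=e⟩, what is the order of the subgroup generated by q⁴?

|⟨q⁴⟩| equals the order of q⁴. Compute successive powers until reaching e:
  (q⁴)¹ = q⁴, (q⁴)² = q⁸, (q⁴)³ = q³, (q⁴)⁴ = q⁷, (q⁴)⁵ = q², (q⁴)⁶ = q⁶, (q⁴)⁷ = q, (q⁴)⁸ = q⁵, (q⁴)⁹ = e.
The smallest positive k with (q⁴)ᵏ = e is 9, so |⟨q⁴⟩| = 9.

Answer: 9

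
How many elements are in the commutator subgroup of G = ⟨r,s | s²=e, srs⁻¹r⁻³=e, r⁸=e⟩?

G' = [G, G] is generated by all commutators. The generator-pair commutators are: [r, s] = r⁶.
The subgroup they normally generate is {e, r², r⁴, r⁶}, of order 4.
Check: |G/G'| = 16/4 = 4 is the order of the abelianisation.

Answer: 4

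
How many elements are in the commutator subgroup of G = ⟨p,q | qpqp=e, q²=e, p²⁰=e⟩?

G' = [G, G] is generated by all commutators. The generator-pair commutators are: [p, q] = p².
The subgroup they normally generate is {e, p², p⁴, p⁶, p⁸, p¹⁰, p¹², p¹⁴, p¹⁶, p¹⁸}, of order 10.
Check: |G/G'| = 40/10 = 4 is the order of the abelianisation.

Answer: 10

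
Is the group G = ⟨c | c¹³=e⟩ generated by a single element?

|G| = 13. The element c has order 13 (its powers give 13 distinct elements), so ⟨c⟩ = G and G is cyclic.

Answer: Yes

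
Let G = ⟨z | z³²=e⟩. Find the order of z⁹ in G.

Compute successive powers until reaching e:
  (z⁹)¹ = z⁹, (z⁹)² = z¹⁸, (z⁹)³ = z²⁷, (z⁹)⁴ = z⁴, (z⁹)⁵ = z¹³, (z⁹)⁶ = z²², (z⁹)⁷ = z³¹, (z⁹)⁸ = z⁸, (z⁹)⁹ = z¹⁷, (z⁹)¹⁰ = z²⁶, (z⁹)¹¹ = z³, (z⁹)¹² = z¹², (z⁹)¹³ = z²¹, (z⁹)¹⁴ = z³⁰, (z⁹)¹⁵ = z⁷, (z⁹)¹⁶ = z¹⁶, (z⁹)¹⁷ = z²⁵, (z⁹)¹⁸ = z², (z⁹)¹⁹ = z¹¹, (z⁹)²⁰ = z²⁰, (z⁹)²¹ = z²⁹, (z⁹)²² = z⁶, (z⁹)²³ = z¹⁵, (z⁹)²⁴ = z²⁴, (z⁹)²⁵ = z, (z⁹)²⁶ = z¹⁰, (z⁹)²⁷ = z¹⁹, (z⁹)²⁸ = z²⁸, (z⁹)²⁹ = z⁵, (z⁹)³⁰ = z¹⁴, (z⁹)³¹ = z²³, (z⁹)³² = e.
The smallest positive k with (z⁹)ᵏ = e is 32.

Answer: 32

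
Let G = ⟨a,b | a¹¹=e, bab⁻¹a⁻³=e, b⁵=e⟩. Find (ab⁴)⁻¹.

The order of (ab⁴) is 5 (smallest k with (ab⁴)ᵏ = e), so (ab⁴)⁻¹ = (ab⁴)⁴ = a⁸b.
Check: (ab⁴) · (a⁸b) → (ab⁴) · a⁸ = b⁴;   (b⁴) · b = e, giving e as required.

Answer: a⁸b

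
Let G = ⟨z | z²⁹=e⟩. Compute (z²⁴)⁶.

Compute successive powers of (z²⁴), reducing at each step:
  (z²⁴)²: (z²⁴) · z²⁴ = z¹⁹
  (z²⁴)³: (z¹⁹) · z²⁴ = z¹⁴
  (z²⁴)⁴: (z¹⁴) · z²⁴ = z⁹
  (z²⁴)⁵: (z⁹) · z²⁴ = z⁴
  (z²⁴)⁶: (z⁴) · z²⁴ = z²⁸

Answer: z²⁸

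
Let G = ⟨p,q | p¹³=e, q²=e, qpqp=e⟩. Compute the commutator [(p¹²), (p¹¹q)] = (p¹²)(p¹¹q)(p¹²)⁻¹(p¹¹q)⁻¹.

[(p¹²), (p¹¹q)] = (p¹²)·(p¹¹q)·(p¹²)⁻¹·(p¹¹q)⁻¹.
  (p¹²) · (p¹¹q) = p¹⁰q
  (p¹⁰q) · p = p⁹q
  (p⁹q) · (p¹¹q) = p¹¹

Answer: p¹¹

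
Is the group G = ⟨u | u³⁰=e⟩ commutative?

G has a single generator, so G is cyclic and hence abelian.

Answer: Yes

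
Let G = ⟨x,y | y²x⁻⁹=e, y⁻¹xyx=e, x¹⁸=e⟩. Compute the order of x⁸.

Compute successive powers until reaching e:
  (x⁸)¹ = x⁸, (x⁸)² = x¹⁶, (x⁸)³ = x⁶, (x⁸)⁴ = x¹⁴, (x⁸)⁵ = x⁴, (x⁸)⁶ = x¹², (x⁸)⁷ = x², (x⁸)⁸ = x¹⁰, (x⁸)⁹ = e.
The smallest positive k with (x⁸)ᵏ = e is 9.

Answer: 9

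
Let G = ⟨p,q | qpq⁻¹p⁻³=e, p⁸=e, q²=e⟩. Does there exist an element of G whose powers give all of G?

Every cyclic group is abelian. But p·q = pq while q·p = p³q, so p·q ≠ q·p and G is not abelian. Hence G is not cyclic.

Answer: No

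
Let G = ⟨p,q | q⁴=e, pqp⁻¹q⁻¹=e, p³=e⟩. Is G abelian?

Each pair of generators commutes: p·q = pq = q·p. Since the generators pairwise commute, every element of G commutes with every other, so G is abelian.

Answer: Yes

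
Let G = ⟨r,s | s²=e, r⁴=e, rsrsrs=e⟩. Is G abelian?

r·s = rs but s·r = sr, so r·s ≠ s·r and G is not abelian.

Answer: No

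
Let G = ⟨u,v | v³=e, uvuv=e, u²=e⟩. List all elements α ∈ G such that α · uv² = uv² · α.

⟨uv²⟩ ⊆ C_G(uv²) since powers of uv² commute with uv²; so |C_G(uv²)| ≥ |⟨uv²⟩| = 2.
By orbit–stabilizer, |C_G(uv²)| = |G| / |conj. class of uv²| = 6 / 3 = 2.
The 2 elements commuting with uv² are {e, uv²}.

Answer: {e, uv²}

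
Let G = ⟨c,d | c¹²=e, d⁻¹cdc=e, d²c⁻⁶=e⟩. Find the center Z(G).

An element z ∈ Z(G) iff z commutes with every generator.
For example c⁶ is central: (c⁶)·c = c⁷ = c·(c⁶); (c⁶)·d = d⁻¹ = d·(c⁶).
Whereas c ∉ Z(G) since c·d = cd ≠ c⁵d⁻¹ = d·c.
Checking each of the 24 elements this way gives Z(G) = {e, c⁶}, of order 2.

Answer: {e, c⁶}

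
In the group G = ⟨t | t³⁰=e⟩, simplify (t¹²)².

Compute successive powers of (t¹²), reducing at each step:
  (t¹²)²: (t¹²) · t¹² = t²⁴

Answer: t²⁴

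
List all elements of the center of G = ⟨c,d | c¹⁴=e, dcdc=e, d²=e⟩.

An element z ∈ Z(G) iff z commutes with every generator.
For example c⁷ is central: (c⁷)·c = c⁸ = c·(c⁷); (c⁷)·d = c⁷d = d·(c⁷).
Whereas c ∉ Z(G) since c·d = cd ≠ c¹³d = d·c.
Checking each of the 28 elements this way gives Z(G) = {e, c⁷}, of order 2.

Answer: {e, c⁷}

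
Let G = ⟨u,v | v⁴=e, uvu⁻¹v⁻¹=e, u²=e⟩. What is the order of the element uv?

Compute successive powers until reaching e:
  (uv)¹ = uv, (uv)² = v², (uv)³ = uv³, (uv)⁴ = e.
The smallest positive k with (uv)ᵏ = e is 4.

Answer: 4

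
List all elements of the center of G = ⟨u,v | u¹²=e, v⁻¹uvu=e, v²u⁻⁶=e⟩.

An element z ∈ Z(G) iff z commutes with every generator.
For example u⁶ is central: (u⁶)·u = u⁷ = u·(u⁶); (u⁶)·v = v⁻¹ = v·(u⁶).
Whereas u ∉ Z(G) since u·v = uv ≠ u⁵v⁻¹ = v·u.
Checking each of the 24 elements this way gives Z(G) = {e, u⁶}, of order 2.

Answer: {e, u⁶}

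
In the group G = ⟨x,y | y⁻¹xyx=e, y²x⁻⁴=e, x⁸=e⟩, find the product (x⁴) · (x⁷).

Compute (x⁴) · (x⁷) by multiplying left to right and reducing via the relations at each step:
  (x⁴) · x⁷ = x³

Answer: x³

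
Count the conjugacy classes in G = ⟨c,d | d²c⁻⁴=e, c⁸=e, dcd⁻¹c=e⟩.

The conjugacy classes (representative and size) are:
  [e] (size 1), [c⁷] (size 2), [c²] (size 2), [c⁵] (size 2), [c⁴] (size 1), [c²d⁻¹] (size 4), [c³d] (size 4).
Class equation: 1 + 2 + 2 + 2 + 1 + 4 + 4 = 16 = |G|. So G has 7 conjugacy classes.

Answer: 7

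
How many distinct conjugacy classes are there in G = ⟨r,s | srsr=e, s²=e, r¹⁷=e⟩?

The conjugacy classes (representative and size) are:
  [e] (size 1), [r¹⁶] (size 2), [r²] (size 2), [r³] (size 2), [r¹³] (size 2), [r¹²] (size 2), [r⁶] (size 2), [r¹⁰] (size 2), [r⁹] (size 2), [r⁷s] (size 17).
Class equation: 1 + 2 + 2 + 2 + 2 + 2 + 2 + 2 + 2 + 17 = 34 = |G|. So G has 10 conjugacy classes.

Answer: 10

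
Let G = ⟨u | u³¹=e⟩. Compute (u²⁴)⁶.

Compute successive powers of (u²⁴), reducing at each step:
  (u²⁴)²: (u²⁴) · u²⁴ = u¹⁷
  (u²⁴)³: (u¹⁷) · u²⁴ = u¹⁰
  (u²⁴)⁴: (u¹⁰) · u²⁴ = u³
  (u²⁴)⁵: (u³) · u²⁴ = u²⁷
  (u²⁴)⁶: (u²⁷) · u²⁴ = u²⁰

Answer: u²⁰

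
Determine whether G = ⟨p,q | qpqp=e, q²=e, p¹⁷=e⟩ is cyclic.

Every cyclic group is abelian. But p·q = pq while q·p = p¹⁶q, so p·q ≠ q·p and G is not abelian. Hence G is not cyclic.

Answer: No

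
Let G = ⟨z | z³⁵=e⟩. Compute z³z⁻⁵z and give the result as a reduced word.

Multiply left to right, reducing at each step:
  (z³) · z⁻⁵ = z³³
  (z³³) · z = z³⁴

Answer: z³⁴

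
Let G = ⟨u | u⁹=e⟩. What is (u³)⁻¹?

The order of (u³) is 3 (smallest k with (u³)ᵏ = e), so (u³)⁻¹ = (u³)² = u⁶.
Check: (u³) · (u⁶) → (u³) · u⁶ = e, giving e as required.

Answer: u⁶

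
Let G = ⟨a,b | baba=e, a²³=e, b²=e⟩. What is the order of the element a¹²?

Compute successive powers until reaching e:
  (a¹²)¹ = a¹², (a¹²)² = a, (a¹²)³ = a¹³, (a¹²)⁴ = a², (a¹²)⁵ = a¹⁴, (a¹²)⁶ = a³, (a¹²)⁷ = a¹⁵, (a¹²)⁸ = a⁴, (a¹²)⁹ = a¹⁶, (a¹²)¹⁰ = a⁵, (a¹²)¹¹ = a¹⁷, (a¹²)¹² = a⁶, (a¹²)¹³ = a¹⁸, (a¹²)¹⁴ = a⁷, (a¹²)¹⁵ = a¹⁹, (a¹²)¹⁶ = a⁸, (a¹²)¹⁷ = a²⁰, (a¹²)¹⁸ = a⁹, (a¹²)¹⁹ = a²¹, (a¹²)²⁰ = a¹⁰, (a¹²)²¹ = a²², (a¹²)²² = a¹¹, (a¹²)²³ = e.
The smallest positive k with (a¹²)ᵏ = e is 23.

Answer: 23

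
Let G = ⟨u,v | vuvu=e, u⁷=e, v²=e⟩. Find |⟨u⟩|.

|⟨u⟩| equals the order of u. Compute successive powers until reaching e:
  u¹ = u, u² = u², u³ = u³, u⁴ = u⁴, u⁵ = u⁵, u⁶ = u⁶, u⁷ = e.
The smallest positive k with uᵏ = e is 7, so |⟨u⟩| = 7.

Answer: 7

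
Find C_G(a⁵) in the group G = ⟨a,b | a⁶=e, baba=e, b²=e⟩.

⟨a⁵⟩ ⊆ C_G(a⁵) since powers of a⁵ commute with a⁵; so |C_G(a⁵)| ≥ |⟨a⁵⟩| = 6.
By orbit–stabilizer, |C_G(a⁵)| = |G| / |conj. class of a⁵| = 12 / 2 = 6.
The 6 elements commuting with a⁵ are {e, a, a², a³, a⁴, a⁵}.

Answer: {e, a, a², a³, a⁴, a⁵}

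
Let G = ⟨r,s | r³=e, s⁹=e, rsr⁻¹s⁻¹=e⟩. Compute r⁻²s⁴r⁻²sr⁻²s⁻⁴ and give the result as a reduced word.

Multiply left to right, reducing at each step:
  r · s⁴ = rs⁴
  (rs⁴) · r⁻² = r²s⁴
  (r²s⁴) · s = r²s⁵
  (r²s⁵) · r⁻² = s⁵
  (s⁵) · s⁻⁴ = s

Answer: s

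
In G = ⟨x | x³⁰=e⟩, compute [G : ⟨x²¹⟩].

First find ord(x²¹) by computing successive powers:
  (x²¹)¹ = x²¹, (x²¹)² = x¹², (x²¹)³ = x³, (x²¹)⁴ = x²⁴, (x²¹)⁵ = x¹⁵, (x²¹)⁶ = x⁶, (x²¹)⁷ = x²⁷, (x²¹)⁸ = x¹⁸, (x²¹)⁹ = x⁹, (x²¹)¹⁰ = e.
So |⟨x²¹⟩| = ord(x²¹) = 10. With |G| = 30, by Lagrange [G : ⟨x²¹⟩] = 30/10 = 3.

Answer: 3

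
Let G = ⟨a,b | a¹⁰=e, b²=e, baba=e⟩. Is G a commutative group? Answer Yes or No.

a·b = ab but b·a = a⁹b, so a·b ≠ b·a and G is not abelian.

Answer: No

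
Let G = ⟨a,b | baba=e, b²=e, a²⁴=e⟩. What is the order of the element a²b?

Compute successive powers until reaching e:
  (a²b)¹ = a²b, (a²b)² = e.
The smallest positive k with (a²b)ᵏ = e is 2.

Answer: 2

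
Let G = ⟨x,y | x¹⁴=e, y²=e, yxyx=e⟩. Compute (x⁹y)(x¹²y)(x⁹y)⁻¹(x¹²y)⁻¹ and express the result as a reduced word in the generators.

[(x⁹y), (x¹²y)] = (x⁹y)·(x¹²y)·(x⁹y)⁻¹·(x¹²y)⁻¹.
  (x⁹y) · (x¹²y) = x¹¹
  (x¹¹) · (x⁹y) = x⁶y
  (x⁶y) · (x¹²y) = x⁸

Answer: x⁸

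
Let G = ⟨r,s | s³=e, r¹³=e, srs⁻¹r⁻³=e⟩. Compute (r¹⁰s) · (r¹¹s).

Compute (r¹⁰s) · (r¹¹s) by multiplying left to right and reducing via the relations at each step:
  (r¹⁰s) · r¹¹ = r⁴s
  (r⁴s) · s = r⁴s²

Answer: r⁴s²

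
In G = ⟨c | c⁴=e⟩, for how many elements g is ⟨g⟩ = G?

G is cyclic of order 4. An element generates G iff its order is 4, and a cyclic group of order 4 has exactly φ(4) = 2 such elements.

Answer: 2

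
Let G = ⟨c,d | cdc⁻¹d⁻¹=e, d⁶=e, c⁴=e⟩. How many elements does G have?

Enumerate words in the generators, reducing via the relations: the distinct elements are
  {c, d, e, cd, c², c³, d², d³, d⁴, d⁵, cd², cd³, cd⁴, cd⁵, c²d, c³d, c²d², c²d³, c²d⁴, c²d⁵, c³d², c³d³, c³d⁴, c³d⁵}.
No further products give new elements, so |G| = 24.

Answer: 24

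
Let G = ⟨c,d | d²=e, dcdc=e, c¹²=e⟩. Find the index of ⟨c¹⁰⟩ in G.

First find ord(c¹⁰) by computing successive powers:
  (c¹⁰)¹ = c¹⁰, (c¹⁰)² = c⁸, (c¹⁰)³ = c⁶, (c¹⁰)⁴ = c⁴, (c¹⁰)⁵ = c², (c¹⁰)⁶ = e.
So |⟨c¹⁰⟩| = ord(c¹⁰) = 6. With |G| = 24, by Lagrange [G : ⟨c¹⁰⟩] = 24/6 = 4.

Answer: 4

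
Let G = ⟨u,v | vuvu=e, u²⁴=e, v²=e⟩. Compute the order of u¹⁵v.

Compute successive powers until reaching e:
  (u¹⁵v)¹ = u¹⁵v, (u¹⁵v)² = e.
The smallest positive k with (u¹⁵v)ᵏ = e is 2.

Answer: 2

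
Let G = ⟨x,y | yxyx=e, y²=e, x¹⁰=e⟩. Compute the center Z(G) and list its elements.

An element z ∈ Z(G) iff z commutes with every generator.
For example x⁵ is central: (x⁵)·x = x⁶ = x·(x⁵); (x⁵)·y = x⁵y = y·(x⁵).
Whereas x ∉ Z(G) since x·y = xy ≠ x⁹y = y·x.
Checking each of the 20 elements this way gives Z(G) = {e, x⁵}, of order 2.

Answer: {e, x⁵}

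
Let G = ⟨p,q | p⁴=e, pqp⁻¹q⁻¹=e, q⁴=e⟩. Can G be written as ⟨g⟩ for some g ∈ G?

|G| = 16, but the maximum element order in G is 4 < 16. No single element generates all of G, so G is not cyclic.

Answer: No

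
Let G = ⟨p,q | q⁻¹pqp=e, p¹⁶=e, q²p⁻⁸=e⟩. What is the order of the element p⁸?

Compute successive powers until reaching e:
  (p⁸)¹ = p⁸, (p⁸)² = e.
The smallest positive k with (p⁸)ᵏ = e is 2.

Answer: 2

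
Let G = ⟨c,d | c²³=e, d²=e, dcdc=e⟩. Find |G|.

Enumerate words in the generators, reducing via the relations: the distinct elements are
  {c, d, e, cd, c², c³, c⁴, c⁵, c⁶, c⁷, c⁸, c⁹, c²d, c²², c²¹, c²⁰, c³d, c¹², c¹³, c¹¹, c¹⁰, c¹⁴, c¹⁵, c¹⁶, c¹⁷, c¹⁸, c¹⁹, c⁴d, c⁵d, c⁶d, c⁷d, c⁸d, c⁹d, c²²d, c²¹d, c²⁰d, c¹²d, c¹³d, c¹¹d, c¹⁰d, c¹⁴d, c¹⁵d, c¹⁶d, c¹⁷d, c¹⁸d, c¹⁹d}.
No further products give new elements, so |G| = 46.

Answer: 46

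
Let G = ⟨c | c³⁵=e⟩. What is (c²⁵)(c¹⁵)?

Compute (c²⁵) · (c¹⁵) by multiplying left to right and reducing via the relations at each step:
  (c²⁵) · c¹⁵ = c⁵

Answer: c⁵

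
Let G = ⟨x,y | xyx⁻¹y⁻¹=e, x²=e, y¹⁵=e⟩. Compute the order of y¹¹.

Compute successive powers until reaching e:
  (y¹¹)¹ = y¹¹, (y¹¹)² = y⁷, (y¹¹)³ = y³, (y¹¹)⁴ = y¹⁴, (y¹¹)⁵ = y¹⁰, (y¹¹)⁶ = y⁶, (y¹¹)⁷ = y², (y¹¹)⁸ = y¹³, (y¹¹)⁹ = y⁹, (y¹¹)¹⁰ = y⁵, (y¹¹)¹¹ = y, (y¹¹)¹² = y¹², (y¹¹)¹³ = y⁸, (y¹¹)¹⁴ = y⁴, (y¹¹)¹⁵ = e.
The smallest positive k with (y¹¹)ᵏ = e is 15.

Answer: 15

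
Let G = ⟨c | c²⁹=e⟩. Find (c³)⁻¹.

The order of (c³) is 29 (smallest k with (c³)ᵏ = e), so (c³)⁻¹ = (c³)²⁸ = c²⁶.
Check: (c³) · (c²⁶) → (c³) · c²⁶ = e, giving e as required.

Answer: c²⁶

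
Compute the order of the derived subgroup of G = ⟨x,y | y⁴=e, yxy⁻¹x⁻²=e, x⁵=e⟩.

G' = [G, G] is generated by all commutators. The generator-pair commutators are: [x, y] = x⁴.
The subgroup they normally generate is {e, x, x², x³, x⁴}, of order 5.
Check: |G/G'| = 20/5 = 4 is the order of the abelianisation.

Answer: 5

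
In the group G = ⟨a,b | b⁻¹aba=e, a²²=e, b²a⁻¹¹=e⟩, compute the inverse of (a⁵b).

The order of (a⁵b) is 4 (smallest k with (a⁵b)ᵏ = e), so (a⁵b)⁻¹ = (a⁵b)³ = a⁵b⁻¹.
Check: (a⁵b) · (a⁵b⁻¹) → (a⁵b) · a⁵ = b;   b · b⁻¹ = e, giving e as required.

Answer: a⁵b⁻¹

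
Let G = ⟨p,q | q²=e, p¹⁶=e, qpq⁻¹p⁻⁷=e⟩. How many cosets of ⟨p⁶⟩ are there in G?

First find ord(p⁶) by computing successive powers:
  (p⁶)¹ = p⁶, (p⁶)² = p¹², (p⁶)³ = p², (p⁶)⁴ = p⁸, (p⁶)⁵ = p¹⁴, (p⁶)⁶ = p⁴, (p⁶)⁷ = p¹⁰, (p⁶)⁸ = e.
So |⟨p⁶⟩| = ord(p⁶) = 8. With |G| = 32, by Lagrange [G : ⟨p⁶⟩] = 32/8 = 4.

Answer: 4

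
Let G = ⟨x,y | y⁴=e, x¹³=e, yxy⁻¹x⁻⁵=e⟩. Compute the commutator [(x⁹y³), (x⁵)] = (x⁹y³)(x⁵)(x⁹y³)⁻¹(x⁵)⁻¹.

[(x⁹y³), (x⁵)] = (x⁹y³)·(x⁵)·(x⁹y³)⁻¹·(x⁵)⁻¹.
  (x⁹y³) · (x⁵) = x¹⁰y³
  (x¹⁰y³) · (x⁷y) = x
  x · (x⁸) = x⁹

Answer: x⁹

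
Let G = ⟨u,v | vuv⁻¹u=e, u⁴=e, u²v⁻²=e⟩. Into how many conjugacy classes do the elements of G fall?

The conjugacy classes (representative and size) are:
  [e] (size 1), [u³] (size 2), [u²] (size 1), [v⁻¹] (size 2), [uv] (size 2).
Class equation: 1 + 2 + 1 + 2 + 2 = 8 = |G|. So G has 5 conjugacy classes.

Answer: 5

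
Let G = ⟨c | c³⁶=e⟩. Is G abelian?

G has a single generator, so G is cyclic and hence abelian.

Answer: Yes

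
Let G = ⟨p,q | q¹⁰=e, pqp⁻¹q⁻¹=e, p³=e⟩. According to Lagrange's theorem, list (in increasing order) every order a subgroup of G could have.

|G| = 30 = 2 · 3 · 5. By Lagrange's theorem the order of any subgroup divides 30; the divisors of 30 are 1, 2, 3, 5, 6, 10, 15, 30.

Answer: 1, 2, 3, 5, 6, 10, 15, 30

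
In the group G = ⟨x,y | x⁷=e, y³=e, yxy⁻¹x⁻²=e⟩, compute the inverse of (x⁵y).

The order of (x⁵y) is 3 (smallest k with (x⁵y)ᵏ = e), so (x⁵y)⁻¹ = (x⁵y)² = xy².
Check: (x⁵y) · (xy²) → (x⁵y) · x = y;   y · y² = e, giving e as required.

Answer: xy²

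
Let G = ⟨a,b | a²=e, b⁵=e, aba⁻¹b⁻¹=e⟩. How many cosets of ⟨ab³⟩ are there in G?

First find ord(ab³) by computing successive powers:
  (ab³)¹ = ab³, (ab³)² = b, (ab³)³ = ab⁴, (ab³)⁴ = b², (ab³)⁵ = a, (ab³)⁶ = b³, (ab³)⁷ = ab, (ab³)⁸ = b⁴, (ab³)⁹ = ab², (ab³)¹⁰ = e.
So |⟨ab³⟩| = ord(ab³) = 10. With |G| = 10, by Lagrange [G : ⟨ab³⟩] = 10/10 = 1.

Answer: 1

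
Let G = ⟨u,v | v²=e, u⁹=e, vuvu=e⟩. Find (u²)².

Compute successive powers of (u²), reducing at each step:
  (u²)²: (u²) · u² = u⁴

Answer: u⁴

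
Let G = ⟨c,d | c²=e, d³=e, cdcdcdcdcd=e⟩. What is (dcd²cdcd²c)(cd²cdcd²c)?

Compute (dcd²cdcd²c) · (cd²cdcd²c) by multiplying left to right and reducing via the relations at each step:
  (dcd²cdcd²c) · c = dcd²cdcd²
  (dcd²cdcd²) · d² = dcd²cdcd
  (dcd²cdcd) · c = dcdcd²cd²
  (dcdcd²cd²) · d = dcdcd²c
  (dcdcd²c) · c = dcdcd²
  (dcdcd²) · d² = cd²cd²c
  (cd²cd²c) · c = cd²cd²

Answer: cd²cd²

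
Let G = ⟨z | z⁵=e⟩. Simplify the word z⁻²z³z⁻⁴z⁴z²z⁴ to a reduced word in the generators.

Multiply left to right, reducing at each step:
  (z³) · z³ = z
  z · z⁻⁴ = z²
  (z²) · z⁴ = z
  z · z² = z³
  (z³) · z⁴ = z²

Answer: z²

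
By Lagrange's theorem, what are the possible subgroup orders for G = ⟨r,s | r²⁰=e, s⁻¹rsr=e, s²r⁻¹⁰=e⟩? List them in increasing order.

|G| = 40 = 2³ · 5. By Lagrange's theorem the order of any subgroup divides 40; the divisors of 40 are 1, 2, 4, 5, 8, 10, 20, 40.

Answer: 1, 2, 4, 5, 8, 10, 20, 40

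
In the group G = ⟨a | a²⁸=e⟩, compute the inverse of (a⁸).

The order of (a⁸) is 7 (smallest k with (a⁸)ᵏ = e), so (a⁸)⁻¹ = (a⁸)⁶ = a²⁰.
Check: (a⁸) · (a²⁰) → (a⁸) · a²⁰ = e, giving e as required.

Answer: a²⁰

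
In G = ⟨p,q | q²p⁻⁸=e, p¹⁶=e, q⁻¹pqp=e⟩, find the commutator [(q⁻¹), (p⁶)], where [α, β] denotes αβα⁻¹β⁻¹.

[(q⁻¹), (p⁶)] = (q⁻¹)·(p⁶)·(q⁻¹)⁻¹·(p⁶)⁻¹.
  (q⁻¹) · (p⁶) = p²q
  (p²q) · q = p¹⁰
  (p¹⁰) · (p¹⁰) = p⁴

Answer: p⁴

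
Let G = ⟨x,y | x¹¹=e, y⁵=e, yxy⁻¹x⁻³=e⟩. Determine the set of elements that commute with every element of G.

An element z ∈ Z(G) iff z commutes with every generator.
For example e is central: e·x = x = x·e; e·y = y = y·e.
Whereas x ∉ Z(G) since x·y = xy ≠ x³y = y·x.
Checking each of the 55 elements this way gives Z(G) = {e}, of order 1.

Answer: {e}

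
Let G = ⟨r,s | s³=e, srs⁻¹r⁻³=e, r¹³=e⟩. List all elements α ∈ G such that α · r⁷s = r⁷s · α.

⟨r⁷s⟩ ⊆ C_G(r⁷s) since powers of r⁷s commute with r⁷s; so |C_G(r⁷s)| ≥ |⟨r⁷s⟩| = 3.
By orbit–stabilizer, |C_G(r⁷s)| = |G| / |conj. class of r⁷s| = 39 / 13 = 3.
The 3 elements commuting with r⁷s are {e, r²s², r⁷s}.

Answer: {e, r²s², r⁷s}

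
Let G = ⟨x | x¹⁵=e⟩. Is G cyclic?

|G| = 15. The element x has order 15 (its powers give 15 distinct elements), so ⟨x⟩ = G and G is cyclic.

Answer: Yes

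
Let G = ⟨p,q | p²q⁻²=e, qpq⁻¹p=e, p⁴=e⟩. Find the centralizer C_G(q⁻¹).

⟨q⁻¹⟩ ⊆ C_G(q⁻¹) since powers of q⁻¹ commute with q⁻¹; so |C_G(q⁻¹)| ≥ |⟨q⁻¹⟩| = 4.
By orbit–stabilizer, |C_G(q⁻¹)| = |G| / |conj. class of q⁻¹| = 8 / 2 = 4.
The 4 elements commuting with q⁻¹ are {e, p², q, q⁻¹}.

Answer: {e, p², q, q⁻¹}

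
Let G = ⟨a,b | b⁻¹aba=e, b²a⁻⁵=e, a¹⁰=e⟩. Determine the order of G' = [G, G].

G' = [G, G] is generated by all commutators. The generator-pair commutators are: [a, b] = a².
The subgroup they normally generate is {e, a², a⁴, a⁶, a⁸}, of order 5.
Check: |G/G'| = 20/5 = 4 is the order of the abelianisation.

Answer: 5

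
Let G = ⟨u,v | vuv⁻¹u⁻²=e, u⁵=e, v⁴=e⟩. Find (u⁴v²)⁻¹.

The order of (u⁴v²) is 2 (smallest k with (u⁴v²)ᵏ = e), so (u⁴v²)⁻¹ = (u⁴v²)¹ = u⁴v².
Check: (u⁴v²) · (u⁴v²) → (u⁴v²) · u⁴ = v²;   (v²) · v² = e, giving e as required.

Answer: u⁴v²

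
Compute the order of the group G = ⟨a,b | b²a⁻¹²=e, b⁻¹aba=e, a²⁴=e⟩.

Enumerate words in the generators, reducing via the relations: the distinct elements are
  {a, b, e, ab, a², a³, a⁴, a⁵, a⁶, a⁷, a⁸, a⁹, a²b, a²², a²³, a²¹, a²⁰, a³b, a¹², a¹³, a¹¹, a¹⁰, a¹⁴, a¹⁵, a¹⁶, a¹⁷, a¹⁸, a¹⁹, a⁴b, a⁵b, a⁶b, a⁷b, a⁸b, a⁹b, b⁻¹, ab⁻¹, a¹¹b, a¹⁰b, a²b⁻¹, a³b⁻¹, a⁴b⁻¹, a⁵b⁻¹, a⁶b⁻¹, a⁷b⁻¹, a⁸b⁻¹, a⁹b⁻¹, a¹¹b⁻¹, a¹⁰b⁻¹}.
No further products give new elements, so |G| = 48.

Answer: 48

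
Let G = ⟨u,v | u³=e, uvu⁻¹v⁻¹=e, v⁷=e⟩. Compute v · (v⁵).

Compute v · (v⁵) by multiplying left to right and reducing via the relations at each step:
  v · v⁵ = v⁶

Answer: v⁶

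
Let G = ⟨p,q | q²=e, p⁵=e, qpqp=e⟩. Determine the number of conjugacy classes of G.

The conjugacy classes (representative and size) are:
  [e] (size 1), [p] (size 2), [p²] (size 2), [q] (size 5).
Class equation: 1 + 2 + 2 + 5 = 10 = |G|. So G has 4 conjugacy classes.

Answer: 4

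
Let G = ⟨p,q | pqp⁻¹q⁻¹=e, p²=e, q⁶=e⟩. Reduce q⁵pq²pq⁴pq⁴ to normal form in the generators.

Multiply left to right, reducing at each step:
  (q⁵) · p = pq⁵
  (pq⁵) · q² = pq
  (pq) · p = q
  q · q⁴ = q⁵
  (q⁵) · p = pq⁵
  (pq⁵) · q⁴ = pq³

Answer: pq³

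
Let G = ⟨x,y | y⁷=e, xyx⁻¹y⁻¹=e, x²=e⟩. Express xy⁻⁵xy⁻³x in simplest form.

Multiply left to right, reducing at each step:
  x · y⁻⁵ = xy²
  (xy²) · x = y²
  (y²) · y⁻³ = y⁶
  (y⁶) · x = xy⁶

Answer: xy⁶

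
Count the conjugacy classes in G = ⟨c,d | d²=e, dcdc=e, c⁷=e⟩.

The conjugacy classes (representative and size) are:
  [e] (size 1), [c⁶] (size 2), [c⁵] (size 2), [c⁴] (size 2), [cd] (size 7).
Class equation: 1 + 2 + 2 + 2 + 7 = 14 = |G|. So G has 5 conjugacy classes.

Answer: 5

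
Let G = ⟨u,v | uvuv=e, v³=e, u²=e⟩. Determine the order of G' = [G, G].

G' = [G, G] is generated by all commutators. The generator-pair commutators are: [u, v] = v.
The subgroup they normally generate is {e, v, v²}, of order 3.
Check: |G/G'| = 6/3 = 2 is the order of the abelianisation.

Answer: 3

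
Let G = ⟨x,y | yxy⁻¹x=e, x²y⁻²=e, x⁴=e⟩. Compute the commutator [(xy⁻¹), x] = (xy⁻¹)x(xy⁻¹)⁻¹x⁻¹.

[(xy⁻¹), x] = (xy⁻¹)·x·(xy⁻¹)⁻¹·x⁻¹.
  (xy⁻¹) · x = y⁻¹
  (y⁻¹) · (xy) = x³
  (x³) · (x³) = x²

Answer: x²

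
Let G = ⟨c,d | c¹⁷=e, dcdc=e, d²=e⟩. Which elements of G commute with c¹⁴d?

⟨c¹⁴d⟩ ⊆ C_G(c¹⁴d) since powers of c¹⁴d commute with c¹⁴d; so |C_G(c¹⁴d)| ≥ |⟨c¹⁴d⟩| = 2.
By orbit–stabilizer, |C_G(c¹⁴d)| = |G| / |conj. class of c¹⁴d| = 34 / 17 = 2.
The 2 elements commuting with c¹⁴d are {e, c¹⁴d}.

Answer: {e, c¹⁴d}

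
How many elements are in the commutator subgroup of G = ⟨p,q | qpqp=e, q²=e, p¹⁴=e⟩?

G' = [G, G] is generated by all commutators. The generator-pair commutators are: [p, q] = p².
The subgroup they normally generate is {e, p², p⁴, p⁶, p⁸, p¹⁰, p¹²}, of order 7.
Check: |G/G'| = 28/7 = 4 is the order of the abelianisation.

Answer: 7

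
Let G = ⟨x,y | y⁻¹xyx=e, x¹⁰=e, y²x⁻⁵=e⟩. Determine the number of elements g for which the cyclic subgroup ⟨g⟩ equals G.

⟨g⟩ = G would require ord(g) = |G| = 20, but the maximum element order in G is 10 < 20. So G is not cyclic and no single element generates it: the count is 0.

Answer: 0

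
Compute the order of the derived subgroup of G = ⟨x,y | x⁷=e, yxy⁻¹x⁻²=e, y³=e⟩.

G' = [G, G] is generated by all commutators. The generator-pair commutators are: [x, y] = x⁶.
The subgroup they normally generate is {e, x, x², x³, x⁴, x⁵, x⁶}, of order 7.
Check: |G/G'| = 21/7 = 3 is the order of the abelianisation.

Answer: 7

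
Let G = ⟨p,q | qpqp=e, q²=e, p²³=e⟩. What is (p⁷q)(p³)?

Compute (p⁷q) · (p³) by multiplying left to right and reducing via the relations at each step:
  (p⁷q) · p³ = p⁴q

Answer: p⁴q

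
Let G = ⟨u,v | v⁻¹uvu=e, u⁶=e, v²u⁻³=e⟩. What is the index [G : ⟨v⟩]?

First find ord(v) by computing successive powers:
  v¹ = v, v² = u³, v³ = v⁻¹, v⁴ = e.
So |⟨v⟩| = ord(v) = 4. With |G| = 12, by Lagrange [G : ⟨v⟩] = 12/4 = 3.

Answer: 3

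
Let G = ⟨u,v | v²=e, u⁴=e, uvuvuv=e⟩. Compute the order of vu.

Compute successive powers until reaching e:
  (vu)¹ = vu, (vu)² = u³v, (vu)³ = e.
The smallest positive k with (vu)ᵏ = e is 3.

Answer: 3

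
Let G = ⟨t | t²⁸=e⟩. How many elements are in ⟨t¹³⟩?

|⟨t¹³⟩| equals the order of t¹³. Compute successive powers until reaching e:
  (t¹³)¹ = t¹³, (t¹³)² = t²⁶, (t¹³)³ = t¹¹, (t¹³)⁴ = t²⁴, (t¹³)⁵ = t⁹, (t¹³)⁶ = t²², (t¹³)⁷ = t⁷, (t¹³)⁸ = t²⁰, (t¹³)⁹ = t⁵, (t¹³)¹⁰ = t¹⁸, (t¹³)¹¹ = t³, (t¹³)¹² = t¹⁶, (t¹³)¹³ = t, (t¹³)¹⁴ = t¹⁴, (t¹³)¹⁵ = t²⁷, (t¹³)¹⁶ = t¹², (t¹³)¹⁷ = t²⁵, (t¹³)¹⁸ = t¹⁰, (t¹³)¹⁹ = t²³, (t¹³)²⁰ = t⁸, (t¹³)²¹ = t²¹, (t¹³)²² = t⁶, (t¹³)²³ = t¹⁹, (t¹³)²⁴ = t⁴, (t¹³)²⁵ = t¹⁷, (t¹³)²⁶ = t², (t¹³)²⁷ = t¹⁵, (t¹³)²⁸ = e.
The smallest positive k with (t¹³)ᵏ = e is 28, so |⟨t¹³⟩| = 28.

Answer: 28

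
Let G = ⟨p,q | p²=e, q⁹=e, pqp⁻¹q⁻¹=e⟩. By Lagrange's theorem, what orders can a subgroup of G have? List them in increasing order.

|G| = 18 = 2 · 3². By Lagrange's theorem the order of any subgroup divides 18; the divisors of 18 are 1, 2, 3, 6, 9, 18.

Answer: 1, 2, 3, 6, 9, 18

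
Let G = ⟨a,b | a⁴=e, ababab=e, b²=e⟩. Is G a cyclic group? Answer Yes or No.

Every cyclic group is abelian. But a·b = ab while b·a = ba, so a·b ≠ b·a and G is not abelian. Hence G is not cyclic.

Answer: No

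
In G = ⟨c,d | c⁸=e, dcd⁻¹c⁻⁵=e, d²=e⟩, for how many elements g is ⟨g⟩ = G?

⟨g⟩ = G would require ord(g) = |G| = 16, but the maximum element order in G is 8 < 16. So G is not cyclic and no single element generates it: the count is 0.

Answer: 0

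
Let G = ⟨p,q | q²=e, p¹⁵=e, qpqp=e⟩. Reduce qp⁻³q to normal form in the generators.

Multiply left to right, reducing at each step:
  q · p⁻³ = p³q
  (p³q) · q = p³

Answer: p³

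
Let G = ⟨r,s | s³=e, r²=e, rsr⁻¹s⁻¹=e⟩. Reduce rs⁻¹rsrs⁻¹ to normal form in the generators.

Multiply left to right, reducing at each step:
  r · s⁻¹ = rs²
  (rs²) · r = s²
  (s²) · s = e
  e · r = r
  r · s⁻¹ = rs²

Answer: rs²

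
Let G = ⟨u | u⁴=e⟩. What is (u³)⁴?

Compute successive powers of (u³), reducing at each step:
  (u³)²: (u³) · u³ = u²
  (u³)³: (u²) · u³ = u
  (u³)⁴: u · u³ = e

Answer: e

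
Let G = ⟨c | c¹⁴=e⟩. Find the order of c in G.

Compute successive powers until reaching e:
  c¹ = c, c² = c², c³ = c³, c⁴ = c⁴, c⁵ = c⁵, c⁶ = c⁶, c⁷ = c⁷, c⁸ = c⁸, c⁹ = c⁹, c¹⁰ = c¹⁰, c¹¹ = c¹¹, c¹² = c¹², c¹³ = c¹³, c¹⁴ = e.
The smallest positive k with cᵏ = e is 14.

Answer: 14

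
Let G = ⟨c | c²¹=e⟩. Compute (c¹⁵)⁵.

Compute successive powers of (c¹⁵), reducing at each step:
  (c¹⁵)²: (c¹⁵) · c¹⁵ = c⁹
  (c¹⁵)³: (c⁹) · c¹⁵ = c³
  (c¹⁵)⁴: (c³) · c¹⁵ = c¹⁸
  (c¹⁵)⁵: (c¹⁸) · c¹⁵ = c¹²

Answer: c¹²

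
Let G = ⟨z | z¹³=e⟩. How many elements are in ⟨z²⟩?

|⟨z²⟩| equals the order of z². Compute successive powers until reaching e:
  (z²)¹ = z², (z²)² = z⁴, (z²)³ = z⁶, (z²)⁴ = z⁸, (z²)⁵ = z¹⁰, (z²)⁶ = z¹², (z²)⁷ = z, (z²)⁸ = z³, (z²)⁹ = z⁵, (z²)¹⁰ = z⁷, (z²)¹¹ = z⁹, (z²)¹² = z¹¹, (z²)¹³ = e.
The smallest positive k with (z²)ᵏ = e is 13, so |⟨z²⟩| = 13.

Answer: 13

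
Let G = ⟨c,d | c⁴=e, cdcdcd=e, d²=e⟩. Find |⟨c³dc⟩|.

|⟨c³dc⟩| equals the order of c³dc. Compute successive powers until reaching e:
  (c³dc)¹ = c³dc, (c³dc)² = e.
The smallest positive k with (c³dc)ᵏ = e is 2, so |⟨c³dc⟩| = 2.

Answer: 2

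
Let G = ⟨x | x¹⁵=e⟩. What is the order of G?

G is generated by a single element, so G is cyclic. The relator gives x¹⁵ = e and no smaller power is forced to be e, so the 15 powers {e, x, x², x³, x⁴, x⁵, x⁶, x⁷, x⁸, x⁹, x¹², x¹³, x¹¹, x¹⁰, x¹⁴} are distinct. Hence |G| = 15.

Answer: 15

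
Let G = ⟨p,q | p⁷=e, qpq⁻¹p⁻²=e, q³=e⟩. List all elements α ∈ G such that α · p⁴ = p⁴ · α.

⟨p⁴⟩ ⊆ C_G(p⁴) since powers of p⁴ commute with p⁴; so |C_G(p⁴)| ≥ |⟨p⁴⟩| = 7.
By orbit–stabilizer, |C_G(p⁴)| = |G| / |conj. class of p⁴| = 21 / 3 = 7.
The 7 elements commuting with p⁴ are {e, p, p², p³, p⁴, p⁵, p⁶}.

Answer: {e, p, p², p³, p⁴, p⁵, p⁶}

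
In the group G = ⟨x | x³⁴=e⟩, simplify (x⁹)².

Compute successive powers of (x⁹), reducing at each step:
  (x⁹)²: (x⁹) · x⁹ = x¹⁸

Answer: x¹⁸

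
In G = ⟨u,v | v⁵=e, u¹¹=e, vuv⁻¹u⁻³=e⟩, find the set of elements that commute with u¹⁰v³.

⟨u¹⁰v³⟩ ⊆ C_G(u¹⁰v³) since powers of u¹⁰v³ commute with u¹⁰v³; so |C_G(u¹⁰v³)| ≥ |⟨u¹⁰v³⟩| = 5.
By orbit–stabilizer, |C_G(u¹⁰v³)| = |G| / |conj. class of u¹⁰v³| = 55 / 11 = 5.
The 5 elements commuting with u¹⁰v³ are {e, u²v⁴, u⁵v, u⁹v², u¹⁰v³}.

Answer: {e, u²v⁴, u⁵v, u⁹v², u¹⁰v³}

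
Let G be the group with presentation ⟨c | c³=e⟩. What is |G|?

G is generated by a single element, so G is cyclic. The relator gives c³ = e and no smaller power is forced to be e, so the 3 powers {c, e, c²} are distinct. Hence |G| = 3.

Answer: 3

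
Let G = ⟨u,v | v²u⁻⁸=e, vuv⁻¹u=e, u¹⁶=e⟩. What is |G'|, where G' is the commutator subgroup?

G' = [G, G] is generated by all commutators. The generator-pair commutators are: [u, v] = u².
The subgroup they normally generate is {e, u², u⁴, u⁶, u⁸, u¹⁰, u¹², u¹⁴}, of order 8.
Check: |G/G'| = 32/8 = 4 is the order of the abelianisation.

Answer: 8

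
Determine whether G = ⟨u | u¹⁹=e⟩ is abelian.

G has a single generator, so G is cyclic and hence abelian.

Answer: Yes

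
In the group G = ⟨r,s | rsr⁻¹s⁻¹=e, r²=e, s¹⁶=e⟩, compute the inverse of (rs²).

The order of (rs²) is 8 (smallest k with (rs²)ᵏ = e), so (rs²)⁻¹ = (rs²)⁷ = rs¹⁴.
Check: (rs²) · (rs¹⁴) → (rs²) · r = s²;   (s²) · s¹⁴ = e, giving e as required.

Answer: rs¹⁴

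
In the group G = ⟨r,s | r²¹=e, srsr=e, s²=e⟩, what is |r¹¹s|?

Compute successive powers until reaching e:
  (r¹¹s)¹ = r¹¹s, (r¹¹s)² = e.
The smallest positive k with (r¹¹s)ᵏ = e is 2.

Answer: 2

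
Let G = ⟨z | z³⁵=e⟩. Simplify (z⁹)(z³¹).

Compute (z⁹) · (z³¹) by multiplying left to right and reducing via the relations at each step:
  (z⁹) · z³¹ = z⁵

Answer: z⁵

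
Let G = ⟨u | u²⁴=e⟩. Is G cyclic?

|G| = 24. The element u has order 24 (its powers give 24 distinct elements), so ⟨u⟩ = G and G is cyclic.

Answer: Yes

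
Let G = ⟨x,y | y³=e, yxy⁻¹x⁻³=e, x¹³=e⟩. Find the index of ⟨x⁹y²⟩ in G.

First find ord(x⁹y²) by computing successive powers:
  (x⁹y²)¹ = x⁹y², (x⁹y²)² = x¹²y, (x⁹y²)³ = e.
So |⟨x⁹y²⟩| = ord(x⁹y²) = 3. With |G| = 39, by Lagrange [G : ⟨x⁹y²⟩] = 39/3 = 13.

Answer: 13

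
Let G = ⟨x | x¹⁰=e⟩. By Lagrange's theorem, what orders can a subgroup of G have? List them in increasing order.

|G| = 10 = 2 · 5. By Lagrange's theorem the order of any subgroup divides 10; the divisors of 10 are 1, 2, 5, 10.

Answer: 1, 2, 5, 10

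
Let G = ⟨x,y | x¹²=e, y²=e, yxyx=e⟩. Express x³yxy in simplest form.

Multiply left to right, reducing at each step:
  (x³) · y = x³y
  (x³y) · x = x²y
  (x²y) · y = x²

Answer: x²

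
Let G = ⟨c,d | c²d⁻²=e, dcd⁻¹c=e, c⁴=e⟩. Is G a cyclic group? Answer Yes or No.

Every cyclic group is abelian. But c·d = cd while d·c = cd⁻¹, so c·d ≠ d·c and G is not abelian. Hence G is not cyclic.

Answer: No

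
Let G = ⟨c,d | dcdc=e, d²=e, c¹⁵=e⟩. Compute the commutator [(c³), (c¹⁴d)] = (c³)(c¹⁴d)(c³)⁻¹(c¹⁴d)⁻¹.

[(c³), (c¹⁴d)] = (c³)·(c¹⁴d)·(c³)⁻¹·(c¹⁴d)⁻¹.
  (c³) · (c¹⁴d) = c²d
  (c²d) · (c¹²) = c⁵d
  (c⁵d) · (c¹⁴d) = c⁶

Answer: c⁶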